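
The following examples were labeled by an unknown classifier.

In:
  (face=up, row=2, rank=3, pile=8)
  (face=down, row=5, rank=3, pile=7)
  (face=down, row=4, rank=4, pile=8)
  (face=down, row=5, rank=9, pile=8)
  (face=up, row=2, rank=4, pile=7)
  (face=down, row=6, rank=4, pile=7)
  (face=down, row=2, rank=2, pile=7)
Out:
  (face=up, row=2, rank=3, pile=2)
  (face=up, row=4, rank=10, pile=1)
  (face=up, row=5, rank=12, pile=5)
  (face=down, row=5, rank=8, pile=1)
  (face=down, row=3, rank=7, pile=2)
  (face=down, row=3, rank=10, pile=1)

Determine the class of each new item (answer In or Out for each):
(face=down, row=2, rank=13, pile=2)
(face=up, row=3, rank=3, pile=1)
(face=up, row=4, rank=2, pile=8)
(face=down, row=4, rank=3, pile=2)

Out, Out, In, Out

'In' ⟺ pile ≥ 7.
(face=down, row=2, rank=13, pile=2): Out (pile = 2).
(face=up, row=3, rank=3, pile=1): Out (pile = 1).
(face=up, row=4, rank=2, pile=8): In (pile = 8).
(face=down, row=4, rank=3, pile=2): Out (pile = 2).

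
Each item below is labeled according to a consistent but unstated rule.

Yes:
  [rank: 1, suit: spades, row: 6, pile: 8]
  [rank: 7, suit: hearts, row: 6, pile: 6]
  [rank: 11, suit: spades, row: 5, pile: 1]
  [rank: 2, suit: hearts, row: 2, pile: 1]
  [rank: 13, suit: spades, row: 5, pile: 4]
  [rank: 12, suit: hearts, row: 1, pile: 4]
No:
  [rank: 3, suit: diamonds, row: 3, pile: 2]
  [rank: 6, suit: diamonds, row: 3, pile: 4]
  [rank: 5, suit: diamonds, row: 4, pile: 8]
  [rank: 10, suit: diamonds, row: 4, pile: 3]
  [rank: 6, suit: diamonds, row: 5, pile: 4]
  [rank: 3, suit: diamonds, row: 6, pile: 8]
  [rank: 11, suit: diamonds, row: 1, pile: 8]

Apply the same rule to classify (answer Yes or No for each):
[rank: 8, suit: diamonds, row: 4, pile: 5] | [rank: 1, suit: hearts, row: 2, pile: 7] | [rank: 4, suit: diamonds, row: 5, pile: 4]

The distinguishing property — suit is not diamonds — holds for all the 'Yes' cases and none of the 'No' cases.
[rank: 8, suit: diamonds, row: 4, pile: 5]: suit is diamonds, doesn't match → No. [rank: 1, suit: hearts, row: 2, pile: 7]: suit is hearts, checks out → Yes. [rank: 4, suit: diamonds, row: 5, pile: 4]: suit is diamonds, doesn't match → No.

No, Yes, No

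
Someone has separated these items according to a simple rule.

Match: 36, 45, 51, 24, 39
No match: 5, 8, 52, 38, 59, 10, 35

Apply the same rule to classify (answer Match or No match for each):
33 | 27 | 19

One predicate separates the groups cleanly: multiple of 3.
33: 33 = 3·11 — meets the rule, so Match. 27: 27 = 3·9 — meets the rule, so Match. 19: 19 = 3·6 + 1 — lacks this property, so No match.

Match, Match, No match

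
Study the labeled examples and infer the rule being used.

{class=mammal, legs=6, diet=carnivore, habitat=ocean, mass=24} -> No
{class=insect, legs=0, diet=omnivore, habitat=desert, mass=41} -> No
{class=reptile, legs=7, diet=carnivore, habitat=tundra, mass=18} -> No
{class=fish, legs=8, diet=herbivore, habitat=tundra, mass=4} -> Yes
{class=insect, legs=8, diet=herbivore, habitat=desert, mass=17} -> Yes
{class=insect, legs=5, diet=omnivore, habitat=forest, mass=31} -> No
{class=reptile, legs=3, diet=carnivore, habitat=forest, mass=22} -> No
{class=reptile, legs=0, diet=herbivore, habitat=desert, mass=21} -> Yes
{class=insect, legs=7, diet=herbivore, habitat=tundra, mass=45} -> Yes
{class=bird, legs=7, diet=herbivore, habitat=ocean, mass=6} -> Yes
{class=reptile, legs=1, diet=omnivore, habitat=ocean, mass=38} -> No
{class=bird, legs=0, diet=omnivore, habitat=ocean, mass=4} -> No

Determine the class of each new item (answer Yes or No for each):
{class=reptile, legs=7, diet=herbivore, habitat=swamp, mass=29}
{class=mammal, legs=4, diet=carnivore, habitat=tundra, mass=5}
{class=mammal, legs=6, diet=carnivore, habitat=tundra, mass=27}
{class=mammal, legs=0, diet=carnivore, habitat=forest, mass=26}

Yes, No, No, No

All 'Yes' examples share one property — diet is herbivore — and every 'No' example lacks it.
{class=reptile, legs=7, diet=herbivore, habitat=swamp, mass=29}: diet is herbivore — passes, so Yes. {class=mammal, legs=4, diet=carnivore, habitat=tundra, mass=5}: diet is carnivore — does not satisfy this, so No. {class=mammal, legs=6, diet=carnivore, habitat=tundra, mass=27}: diet is carnivore — does not satisfy this, so No. {class=mammal, legs=0, diet=carnivore, habitat=forest, mass=26}: diet is carnivore — does not satisfy this, so No.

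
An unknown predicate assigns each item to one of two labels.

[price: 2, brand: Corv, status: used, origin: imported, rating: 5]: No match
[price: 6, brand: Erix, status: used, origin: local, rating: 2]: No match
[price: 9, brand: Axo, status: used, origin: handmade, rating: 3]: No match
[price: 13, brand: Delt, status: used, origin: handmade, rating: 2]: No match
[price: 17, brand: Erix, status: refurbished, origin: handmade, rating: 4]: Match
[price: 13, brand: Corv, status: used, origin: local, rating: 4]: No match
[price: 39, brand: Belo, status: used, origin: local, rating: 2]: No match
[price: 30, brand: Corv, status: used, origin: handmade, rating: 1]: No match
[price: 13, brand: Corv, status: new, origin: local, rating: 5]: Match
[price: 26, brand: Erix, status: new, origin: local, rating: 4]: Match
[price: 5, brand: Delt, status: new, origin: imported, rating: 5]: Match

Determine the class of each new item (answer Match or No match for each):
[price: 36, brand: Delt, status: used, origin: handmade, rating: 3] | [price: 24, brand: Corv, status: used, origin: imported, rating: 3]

The simplest hypothesis consistent with all the labels is: status is not used.
No match: [price: 36, brand: Delt, status: used, origin: handmade, rating: 3], since status is used.
No match: [price: 24, brand: Corv, status: used, origin: imported, rating: 3], since status is used.

No match, No match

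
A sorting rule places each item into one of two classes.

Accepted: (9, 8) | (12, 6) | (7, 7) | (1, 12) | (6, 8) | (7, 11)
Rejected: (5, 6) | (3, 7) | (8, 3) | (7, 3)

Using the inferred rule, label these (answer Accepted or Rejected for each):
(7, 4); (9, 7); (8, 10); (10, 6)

The simplest hypothesis consistent with all the labels is: sum ≥ 13.
(7, 4): Rejected (7+4 = 11). (9, 7): Accepted (9+7 = 16). (8, 10): Accepted (8+10 = 18). (10, 6): Accepted (10+6 = 16).

Rejected, Accepted, Accepted, Accepted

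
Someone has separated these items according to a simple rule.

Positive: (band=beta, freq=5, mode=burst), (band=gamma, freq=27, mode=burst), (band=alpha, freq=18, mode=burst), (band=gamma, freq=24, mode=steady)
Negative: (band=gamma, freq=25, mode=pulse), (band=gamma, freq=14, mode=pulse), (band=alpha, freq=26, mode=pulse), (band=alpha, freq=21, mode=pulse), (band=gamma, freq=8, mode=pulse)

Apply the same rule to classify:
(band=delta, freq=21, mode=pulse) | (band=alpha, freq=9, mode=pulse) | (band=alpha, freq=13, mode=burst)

Rule: mode is not pulse. This holds for each 'Positive' example and fails for each 'Negative' one.
(band=delta, freq=21, mode=pulse): mode is pulse — does not fit, so Negative.
(band=alpha, freq=9, mode=pulse): mode is pulse — does not fit, so Negative.
(band=alpha, freq=13, mode=burst): mode is burst — checks out, so Positive.

Negative, Negative, Positive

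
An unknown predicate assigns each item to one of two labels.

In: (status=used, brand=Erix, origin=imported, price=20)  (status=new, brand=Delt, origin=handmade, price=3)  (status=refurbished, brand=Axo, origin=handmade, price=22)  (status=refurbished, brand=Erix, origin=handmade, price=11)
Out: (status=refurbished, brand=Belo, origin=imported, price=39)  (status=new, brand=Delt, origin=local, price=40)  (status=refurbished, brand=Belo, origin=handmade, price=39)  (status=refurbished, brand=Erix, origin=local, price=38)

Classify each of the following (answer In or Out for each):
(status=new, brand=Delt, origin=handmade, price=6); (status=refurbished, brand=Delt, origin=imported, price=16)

In, In

The rule appears to be: price ≤ 22.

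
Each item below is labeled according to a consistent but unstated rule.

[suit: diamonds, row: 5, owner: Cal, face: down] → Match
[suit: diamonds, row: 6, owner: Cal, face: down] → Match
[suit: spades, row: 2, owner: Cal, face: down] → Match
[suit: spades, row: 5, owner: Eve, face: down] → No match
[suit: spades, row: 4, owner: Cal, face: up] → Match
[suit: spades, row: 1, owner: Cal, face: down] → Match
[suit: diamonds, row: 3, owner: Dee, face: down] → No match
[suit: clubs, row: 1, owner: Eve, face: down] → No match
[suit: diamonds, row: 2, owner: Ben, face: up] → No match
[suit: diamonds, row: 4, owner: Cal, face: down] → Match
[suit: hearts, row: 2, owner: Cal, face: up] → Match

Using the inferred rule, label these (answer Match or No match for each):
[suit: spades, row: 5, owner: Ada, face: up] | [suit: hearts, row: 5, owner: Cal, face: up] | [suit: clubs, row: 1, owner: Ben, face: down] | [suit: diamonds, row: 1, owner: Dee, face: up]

'Match' ⟺ owner is Cal.
[suit: spades, row: 5, owner: Ada, face: up]: owner is Ada, doesn't match → No match. [suit: hearts, row: 5, owner: Cal, face: up]: owner is Cal, checks out → Match. [suit: clubs, row: 1, owner: Ben, face: down]: owner is Ben, doesn't match → No match. [suit: diamonds, row: 1, owner: Dee, face: up]: owner is Dee, doesn't match → No match.

No match, Match, No match, No match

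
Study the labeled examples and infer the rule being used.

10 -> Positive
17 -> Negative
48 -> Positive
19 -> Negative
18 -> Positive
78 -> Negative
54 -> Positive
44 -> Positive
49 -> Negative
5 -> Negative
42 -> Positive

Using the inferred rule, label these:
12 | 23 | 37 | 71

Positive, Negative, Negative, Negative

The pattern is that an item is 'Positive' exactly when: even AND at most 54.
12 — 12 is even, 12 ≤ 54, hence Positive.
23 — 23 is odd, 23 ≤ 54, hence Negative.
37 — 37 is odd, 37 ≤ 54, hence Negative.
71 — 71 is odd, 71 > 54, hence Negative.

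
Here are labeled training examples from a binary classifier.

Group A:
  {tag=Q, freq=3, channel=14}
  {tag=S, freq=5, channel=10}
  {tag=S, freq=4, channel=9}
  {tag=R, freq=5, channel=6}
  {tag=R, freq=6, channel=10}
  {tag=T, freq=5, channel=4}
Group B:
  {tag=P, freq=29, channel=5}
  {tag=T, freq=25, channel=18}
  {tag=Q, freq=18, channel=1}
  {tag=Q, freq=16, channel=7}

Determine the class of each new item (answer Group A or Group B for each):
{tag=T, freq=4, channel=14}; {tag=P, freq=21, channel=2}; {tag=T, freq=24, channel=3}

All 'Group A' examples share one property — freq ≤ 6 — and every 'Group B' example lacks it.

Group A, Group B, Group B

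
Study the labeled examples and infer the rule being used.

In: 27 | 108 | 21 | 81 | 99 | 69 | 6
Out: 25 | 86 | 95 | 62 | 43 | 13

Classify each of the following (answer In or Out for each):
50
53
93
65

Out, Out, In, Out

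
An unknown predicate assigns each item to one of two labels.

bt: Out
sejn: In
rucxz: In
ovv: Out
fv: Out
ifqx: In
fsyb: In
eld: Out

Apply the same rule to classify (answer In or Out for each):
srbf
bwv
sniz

In, Out, In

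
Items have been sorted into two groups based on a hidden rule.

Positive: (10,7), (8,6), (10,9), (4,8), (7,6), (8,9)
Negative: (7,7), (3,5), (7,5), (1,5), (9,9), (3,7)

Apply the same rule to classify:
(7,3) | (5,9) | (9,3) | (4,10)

Negative, Negative, Negative, Positive

Comparing the two groups points to one rule — product is even.
(7,3): 7·3 = 21, lacks this property → Negative.
(5,9): 5·9 = 45, lacks this property → Negative.
(9,3): 9·3 = 27, lacks this property → Negative.
(4,10): 4·10 = 40, checks out → Positive.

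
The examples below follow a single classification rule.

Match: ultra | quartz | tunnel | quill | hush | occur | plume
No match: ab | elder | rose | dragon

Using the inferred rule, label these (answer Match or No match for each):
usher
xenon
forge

Rule: contains 'u'. This holds for each 'Match' example and fails for each 'No match' one.

Match, No match, No match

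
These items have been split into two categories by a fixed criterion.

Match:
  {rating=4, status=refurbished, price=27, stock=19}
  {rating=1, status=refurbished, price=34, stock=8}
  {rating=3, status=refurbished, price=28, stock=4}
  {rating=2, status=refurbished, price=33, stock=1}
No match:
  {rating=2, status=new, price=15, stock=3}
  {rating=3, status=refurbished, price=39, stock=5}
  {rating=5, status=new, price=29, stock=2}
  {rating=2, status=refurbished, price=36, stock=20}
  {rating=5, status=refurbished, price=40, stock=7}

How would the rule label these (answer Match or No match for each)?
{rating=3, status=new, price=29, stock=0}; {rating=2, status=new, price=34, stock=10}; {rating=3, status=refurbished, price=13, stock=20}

A rule that fits every label: status is refurbished AND price ≤ 34 — true of each 'Match' example, false of each 'No match' one.
{rating=3, status=new, price=29, stock=0} — status is new, price = 29, hence No match. {rating=2, status=new, price=34, stock=10} — status is new, price = 34, hence No match. {rating=3, status=refurbished, price=13, stock=20} — status is refurbished, price = 13, hence Match.

No match, No match, Match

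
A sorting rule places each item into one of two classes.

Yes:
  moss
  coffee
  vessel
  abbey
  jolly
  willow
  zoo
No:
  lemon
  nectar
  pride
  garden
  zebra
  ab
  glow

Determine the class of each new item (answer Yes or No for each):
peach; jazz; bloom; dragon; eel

Every 'Yes' example satisfies: has a double letter. None of the 'No' examples do.
peach — no doubled letter, hence No. jazz — 'zz' doubled, hence Yes. bloom — 'oo' doubled, hence Yes. dragon — no doubled letter, hence No. eel — 'ee' doubled, hence Yes.

No, Yes, Yes, No, Yes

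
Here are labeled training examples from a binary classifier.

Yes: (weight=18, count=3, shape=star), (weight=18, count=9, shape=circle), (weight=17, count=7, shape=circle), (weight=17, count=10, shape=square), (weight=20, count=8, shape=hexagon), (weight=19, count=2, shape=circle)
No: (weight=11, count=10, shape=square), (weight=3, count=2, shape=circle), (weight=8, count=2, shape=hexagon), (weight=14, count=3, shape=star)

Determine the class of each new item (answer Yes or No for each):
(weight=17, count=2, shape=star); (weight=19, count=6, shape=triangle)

Yes, Yes

'Yes' ⟺ weight ≥ 17.
(weight=17, count=2, shape=star) — weight = 17, hence Yes. (weight=19, count=6, shape=triangle) — weight = 19, hence Yes.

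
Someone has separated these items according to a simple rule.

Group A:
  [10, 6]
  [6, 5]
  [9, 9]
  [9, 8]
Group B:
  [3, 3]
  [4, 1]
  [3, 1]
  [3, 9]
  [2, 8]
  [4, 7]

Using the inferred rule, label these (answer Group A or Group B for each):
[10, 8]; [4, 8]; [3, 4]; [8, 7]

Group A, Group B, Group B, Group A

All 'Group A' examples share one property — first ≥ 5 — and every 'Group B' example lacks it.
Group A: [10, 8], since first 10. Group B: [4, 8], since first 4. Group B: [3, 4], since first 3. Group A: [8, 7], since first 8.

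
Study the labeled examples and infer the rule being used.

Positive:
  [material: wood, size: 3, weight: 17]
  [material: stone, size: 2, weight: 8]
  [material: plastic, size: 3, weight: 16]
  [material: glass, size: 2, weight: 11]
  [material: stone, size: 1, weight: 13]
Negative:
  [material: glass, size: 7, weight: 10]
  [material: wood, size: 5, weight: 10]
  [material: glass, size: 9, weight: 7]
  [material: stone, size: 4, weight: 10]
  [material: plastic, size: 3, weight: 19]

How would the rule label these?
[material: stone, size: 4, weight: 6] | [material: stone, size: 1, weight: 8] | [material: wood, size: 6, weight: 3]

The common property of the 'Positive' items is: weight ≤ 17 AND size ≤ 3. No 'Negative' item has it.
[material: stone, size: 4, weight: 6]: Negative (weight = 6, size = 4). [material: stone, size: 1, weight: 8]: Positive (weight = 8, size = 1). [material: wood, size: 6, weight: 3]: Negative (weight = 3, size = 6).

Negative, Positive, Negative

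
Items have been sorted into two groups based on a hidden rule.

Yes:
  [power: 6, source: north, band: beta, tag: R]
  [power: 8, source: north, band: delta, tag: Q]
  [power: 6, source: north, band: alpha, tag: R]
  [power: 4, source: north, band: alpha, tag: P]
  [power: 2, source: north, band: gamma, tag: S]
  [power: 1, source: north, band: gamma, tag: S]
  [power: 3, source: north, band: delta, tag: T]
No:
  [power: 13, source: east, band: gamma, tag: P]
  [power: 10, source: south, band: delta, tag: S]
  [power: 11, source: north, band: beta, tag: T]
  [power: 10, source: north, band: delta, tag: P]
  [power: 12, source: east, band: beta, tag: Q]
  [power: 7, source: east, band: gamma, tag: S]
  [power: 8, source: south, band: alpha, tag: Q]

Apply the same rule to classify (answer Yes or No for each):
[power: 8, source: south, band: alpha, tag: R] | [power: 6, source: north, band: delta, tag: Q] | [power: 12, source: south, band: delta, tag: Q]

No, Yes, No

The common property of the 'Yes' items is: source is north AND power ≤ 8. No 'No' item has it.
[power: 8, source: south, band: alpha, tag: R] — source is south, power = 8, hence No.
[power: 6, source: north, band: delta, tag: Q] — source is north, power = 6, hence Yes.
[power: 12, source: south, band: delta, tag: Q] — source is south, power = 12, hence No.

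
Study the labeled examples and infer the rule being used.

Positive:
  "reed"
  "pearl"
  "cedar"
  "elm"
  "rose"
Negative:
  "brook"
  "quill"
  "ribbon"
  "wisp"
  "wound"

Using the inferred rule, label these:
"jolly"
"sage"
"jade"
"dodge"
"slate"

Negative, Positive, Positive, Positive, Positive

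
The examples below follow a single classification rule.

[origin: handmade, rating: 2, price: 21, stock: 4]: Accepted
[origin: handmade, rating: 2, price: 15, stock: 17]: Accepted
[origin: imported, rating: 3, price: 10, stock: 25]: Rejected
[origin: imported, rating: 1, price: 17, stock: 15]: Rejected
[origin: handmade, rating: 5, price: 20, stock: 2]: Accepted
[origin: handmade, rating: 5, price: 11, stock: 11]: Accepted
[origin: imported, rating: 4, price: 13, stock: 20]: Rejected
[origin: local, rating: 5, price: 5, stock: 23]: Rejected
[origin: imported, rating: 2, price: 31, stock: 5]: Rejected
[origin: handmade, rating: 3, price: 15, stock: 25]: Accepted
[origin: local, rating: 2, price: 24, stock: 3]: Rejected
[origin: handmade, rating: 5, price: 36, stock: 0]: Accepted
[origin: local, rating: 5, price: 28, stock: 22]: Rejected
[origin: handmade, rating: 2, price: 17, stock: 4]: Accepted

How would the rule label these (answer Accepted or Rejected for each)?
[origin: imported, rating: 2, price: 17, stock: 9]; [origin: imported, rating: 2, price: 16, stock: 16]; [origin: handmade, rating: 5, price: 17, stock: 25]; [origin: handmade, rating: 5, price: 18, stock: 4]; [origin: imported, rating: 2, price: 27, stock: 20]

Rejected, Rejected, Accepted, Accepted, Rejected

The common property of the 'Accepted' items is: origin is handmade. No 'Rejected' item has it.
[origin: imported, rating: 2, price: 17, stock: 9] → origin is imported → Rejected. [origin: imported, rating: 2, price: 16, stock: 16] → origin is imported → Rejected. [origin: handmade, rating: 5, price: 17, stock: 25] → origin is handmade → Accepted. [origin: handmade, rating: 5, price: 18, stock: 4] → origin is handmade → Accepted. [origin: imported, rating: 2, price: 27, stock: 20] → origin is imported → Rejected.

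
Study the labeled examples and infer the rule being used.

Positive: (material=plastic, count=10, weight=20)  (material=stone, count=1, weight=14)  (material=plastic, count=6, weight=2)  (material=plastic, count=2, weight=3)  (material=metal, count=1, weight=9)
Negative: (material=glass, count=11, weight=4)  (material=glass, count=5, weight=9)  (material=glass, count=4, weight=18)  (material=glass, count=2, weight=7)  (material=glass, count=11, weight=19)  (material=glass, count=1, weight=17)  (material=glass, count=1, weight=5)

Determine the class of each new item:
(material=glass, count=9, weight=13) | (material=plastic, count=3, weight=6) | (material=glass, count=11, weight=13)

Negative, Positive, Negative

Checking candidate rules against both groups, what survives is: material is not glass.
(material=glass, count=9, weight=13): material is glass — fails this test, so Negative.
(material=plastic, count=3, weight=6): material is plastic — satisfies this, so Positive.
(material=glass, count=11, weight=13): material is glass — fails this test, so Negative.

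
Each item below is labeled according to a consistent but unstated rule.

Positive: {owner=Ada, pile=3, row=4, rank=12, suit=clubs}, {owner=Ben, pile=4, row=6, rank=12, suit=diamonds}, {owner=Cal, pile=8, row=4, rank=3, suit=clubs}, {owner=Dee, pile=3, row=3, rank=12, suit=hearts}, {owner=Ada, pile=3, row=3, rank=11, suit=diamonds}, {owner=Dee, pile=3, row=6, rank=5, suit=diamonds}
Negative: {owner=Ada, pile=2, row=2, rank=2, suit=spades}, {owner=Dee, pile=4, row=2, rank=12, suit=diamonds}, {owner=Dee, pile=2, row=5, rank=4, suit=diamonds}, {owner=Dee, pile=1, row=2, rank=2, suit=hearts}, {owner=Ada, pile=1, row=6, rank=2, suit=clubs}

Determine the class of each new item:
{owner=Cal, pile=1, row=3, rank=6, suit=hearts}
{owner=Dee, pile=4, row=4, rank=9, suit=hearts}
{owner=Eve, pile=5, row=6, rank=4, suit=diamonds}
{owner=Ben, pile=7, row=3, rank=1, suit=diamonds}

The common property of the 'Positive' items is: row ≥ 3 AND pile ≥ 3. No 'Negative' item has it.

Negative, Positive, Positive, Positive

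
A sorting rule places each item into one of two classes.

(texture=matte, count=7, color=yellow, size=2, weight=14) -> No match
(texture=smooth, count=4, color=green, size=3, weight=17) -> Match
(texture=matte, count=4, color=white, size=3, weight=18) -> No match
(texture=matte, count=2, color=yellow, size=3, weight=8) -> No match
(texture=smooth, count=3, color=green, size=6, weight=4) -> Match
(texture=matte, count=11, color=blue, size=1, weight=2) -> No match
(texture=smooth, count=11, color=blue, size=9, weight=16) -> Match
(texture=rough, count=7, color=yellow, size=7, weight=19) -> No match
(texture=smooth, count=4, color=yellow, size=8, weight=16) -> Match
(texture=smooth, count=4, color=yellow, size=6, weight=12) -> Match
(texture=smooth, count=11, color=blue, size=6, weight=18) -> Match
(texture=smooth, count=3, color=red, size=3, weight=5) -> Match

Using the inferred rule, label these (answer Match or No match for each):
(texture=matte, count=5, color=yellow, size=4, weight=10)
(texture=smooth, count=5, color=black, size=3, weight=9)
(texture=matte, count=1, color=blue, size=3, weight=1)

No match, Match, No match

The distinguishing property — texture is smooth — holds for all the 'Match' cases and none of the 'No match' cases.
(texture=matte, count=5, color=yellow, size=4, weight=10) — texture is matte, hence No match.
(texture=smooth, count=5, color=black, size=3, weight=9) — texture is smooth, hence Match.
(texture=matte, count=1, color=blue, size=3, weight=1) — texture is matte, hence No match.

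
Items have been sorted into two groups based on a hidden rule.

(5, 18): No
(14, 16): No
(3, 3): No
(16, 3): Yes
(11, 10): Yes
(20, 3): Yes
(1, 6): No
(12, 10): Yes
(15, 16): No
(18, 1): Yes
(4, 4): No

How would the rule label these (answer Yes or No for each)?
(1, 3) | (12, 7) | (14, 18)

Checking candidate rules against both groups, what survives is: first > second.
(1, 3): 1 < 3, fails this test → No.
(12, 7): 12 > 7, has this property → Yes.
(14, 18): 14 < 18, fails this test → No.

No, Yes, No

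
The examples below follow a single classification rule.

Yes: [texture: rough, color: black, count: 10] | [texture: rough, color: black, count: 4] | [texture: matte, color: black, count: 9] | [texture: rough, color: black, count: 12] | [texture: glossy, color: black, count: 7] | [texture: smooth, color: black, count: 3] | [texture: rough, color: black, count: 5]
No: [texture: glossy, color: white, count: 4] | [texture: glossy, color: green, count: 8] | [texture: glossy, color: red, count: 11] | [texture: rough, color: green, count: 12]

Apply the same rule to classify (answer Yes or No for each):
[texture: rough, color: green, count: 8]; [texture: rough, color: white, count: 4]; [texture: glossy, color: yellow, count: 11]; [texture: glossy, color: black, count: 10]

No, No, No, Yes

The classifier is using: color is black.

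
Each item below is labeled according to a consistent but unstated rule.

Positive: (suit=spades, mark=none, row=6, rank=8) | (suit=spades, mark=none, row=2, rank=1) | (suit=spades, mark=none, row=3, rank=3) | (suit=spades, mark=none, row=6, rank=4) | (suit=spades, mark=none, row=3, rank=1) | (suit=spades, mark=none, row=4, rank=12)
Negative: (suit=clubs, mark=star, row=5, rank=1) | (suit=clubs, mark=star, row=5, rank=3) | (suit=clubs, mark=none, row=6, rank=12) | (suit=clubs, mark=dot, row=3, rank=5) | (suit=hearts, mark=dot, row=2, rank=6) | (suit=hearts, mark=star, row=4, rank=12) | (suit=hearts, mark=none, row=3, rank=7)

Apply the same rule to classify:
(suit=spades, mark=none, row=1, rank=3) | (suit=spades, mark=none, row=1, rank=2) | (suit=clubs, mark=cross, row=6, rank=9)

Positive, Positive, Negative

The pattern is that an item is 'Positive' exactly when: suit is spades.
(suit=spades, mark=none, row=1, rank=3): suit is spades — has this property, so Positive.
(suit=spades, mark=none, row=1, rank=2): suit is spades — has this property, so Positive.
(suit=clubs, mark=cross, row=6, rank=9): suit is clubs — lacks this property, so Negative.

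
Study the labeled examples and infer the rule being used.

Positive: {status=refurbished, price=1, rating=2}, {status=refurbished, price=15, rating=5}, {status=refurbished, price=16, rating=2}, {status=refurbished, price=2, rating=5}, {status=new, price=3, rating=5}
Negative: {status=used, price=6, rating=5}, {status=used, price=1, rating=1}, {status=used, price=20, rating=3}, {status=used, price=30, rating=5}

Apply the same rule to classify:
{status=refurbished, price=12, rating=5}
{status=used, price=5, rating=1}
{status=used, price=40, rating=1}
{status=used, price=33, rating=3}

The simplest hypothesis consistent with all the labels is: status is not used.
{status=refurbished, price=12, rating=5} — status is refurbished, hence Positive. {status=used, price=5, rating=1} — status is used, hence Negative. {status=used, price=40, rating=1} — status is used, hence Negative. {status=used, price=33, rating=3} — status is used, hence Negative.

Positive, Negative, Negative, Negative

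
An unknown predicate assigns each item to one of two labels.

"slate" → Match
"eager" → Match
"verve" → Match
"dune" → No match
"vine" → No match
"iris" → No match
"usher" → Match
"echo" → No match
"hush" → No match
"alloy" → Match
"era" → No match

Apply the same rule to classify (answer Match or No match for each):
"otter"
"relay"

Match, Match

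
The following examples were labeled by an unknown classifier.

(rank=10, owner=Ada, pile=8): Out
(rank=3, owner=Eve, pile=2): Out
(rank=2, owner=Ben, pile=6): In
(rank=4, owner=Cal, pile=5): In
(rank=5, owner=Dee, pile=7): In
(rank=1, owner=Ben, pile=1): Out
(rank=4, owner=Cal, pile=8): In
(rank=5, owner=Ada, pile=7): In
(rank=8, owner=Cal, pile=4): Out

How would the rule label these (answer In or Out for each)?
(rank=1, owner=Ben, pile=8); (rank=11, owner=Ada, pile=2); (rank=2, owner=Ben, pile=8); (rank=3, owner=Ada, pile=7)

All 'In' examples share one property — rank ≤ 5 AND pile ≥ 4 — and every 'Out' example lacks it.
(rank=1, owner=Ben, pile=8) — rank = 1, pile = 8, hence In.
(rank=11, owner=Ada, pile=2) — rank = 11, pile = 2, hence Out.
(rank=2, owner=Ben, pile=8) — rank = 2, pile = 8, hence In.
(rank=3, owner=Ada, pile=7) — rank = 3, pile = 7, hence In.

In, Out, In, In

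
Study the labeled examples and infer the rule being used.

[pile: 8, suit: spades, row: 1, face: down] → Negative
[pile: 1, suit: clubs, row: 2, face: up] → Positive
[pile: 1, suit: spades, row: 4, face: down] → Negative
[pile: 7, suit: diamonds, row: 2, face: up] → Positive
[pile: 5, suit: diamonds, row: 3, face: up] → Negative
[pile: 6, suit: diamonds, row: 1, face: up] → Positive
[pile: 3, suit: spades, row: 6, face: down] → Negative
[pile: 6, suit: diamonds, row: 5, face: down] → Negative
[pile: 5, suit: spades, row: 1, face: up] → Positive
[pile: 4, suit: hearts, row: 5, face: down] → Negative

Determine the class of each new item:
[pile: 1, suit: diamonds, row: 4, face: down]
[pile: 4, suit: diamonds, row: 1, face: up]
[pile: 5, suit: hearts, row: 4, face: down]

'Positive' ⟺ face is up AND row ≤ 2.
[pile: 1, suit: diamonds, row: 4, face: down]: face is down, row = 4, doesn't match → Negative.
[pile: 4, suit: diamonds, row: 1, face: up]: face is up, row = 1, matches → Positive.
[pile: 5, suit: hearts, row: 4, face: down]: face is down, row = 4, doesn't match → Negative.

Negative, Positive, Negative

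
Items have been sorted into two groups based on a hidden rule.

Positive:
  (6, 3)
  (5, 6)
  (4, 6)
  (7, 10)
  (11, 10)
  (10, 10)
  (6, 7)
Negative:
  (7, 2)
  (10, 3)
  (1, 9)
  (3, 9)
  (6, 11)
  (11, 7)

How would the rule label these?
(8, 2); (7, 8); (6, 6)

The distinguishing property — |first − second| ≤ 3 — holds for all the 'Positive' cases and none of the 'Negative' cases.
(8, 2): |8−2| = 6, lacks this property → Negative.
(7, 8): |7−8| = 1, checks out → Positive.
(6, 6): |6−6| = 0, checks out → Positive.

Negative, Positive, Positive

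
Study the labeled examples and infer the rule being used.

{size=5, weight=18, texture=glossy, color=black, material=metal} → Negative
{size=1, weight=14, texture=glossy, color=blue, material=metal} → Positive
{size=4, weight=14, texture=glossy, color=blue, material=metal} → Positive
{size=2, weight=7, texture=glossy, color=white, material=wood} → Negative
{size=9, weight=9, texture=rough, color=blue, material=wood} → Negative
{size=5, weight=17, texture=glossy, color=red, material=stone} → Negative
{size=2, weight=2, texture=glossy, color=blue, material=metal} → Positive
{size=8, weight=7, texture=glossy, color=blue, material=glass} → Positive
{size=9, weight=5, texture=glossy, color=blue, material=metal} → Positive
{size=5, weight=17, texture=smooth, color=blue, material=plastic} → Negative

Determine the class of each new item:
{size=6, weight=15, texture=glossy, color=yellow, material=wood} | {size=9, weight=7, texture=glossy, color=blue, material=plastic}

Negative, Positive

The pattern is that an item is 'Positive' exactly when: color is blue AND texture is glossy.
{size=6, weight=15, texture=glossy, color=yellow, material=wood}: Negative (color is yellow, texture is glossy).
{size=9, weight=7, texture=glossy, color=blue, material=plastic}: Positive (color is blue, texture is glossy).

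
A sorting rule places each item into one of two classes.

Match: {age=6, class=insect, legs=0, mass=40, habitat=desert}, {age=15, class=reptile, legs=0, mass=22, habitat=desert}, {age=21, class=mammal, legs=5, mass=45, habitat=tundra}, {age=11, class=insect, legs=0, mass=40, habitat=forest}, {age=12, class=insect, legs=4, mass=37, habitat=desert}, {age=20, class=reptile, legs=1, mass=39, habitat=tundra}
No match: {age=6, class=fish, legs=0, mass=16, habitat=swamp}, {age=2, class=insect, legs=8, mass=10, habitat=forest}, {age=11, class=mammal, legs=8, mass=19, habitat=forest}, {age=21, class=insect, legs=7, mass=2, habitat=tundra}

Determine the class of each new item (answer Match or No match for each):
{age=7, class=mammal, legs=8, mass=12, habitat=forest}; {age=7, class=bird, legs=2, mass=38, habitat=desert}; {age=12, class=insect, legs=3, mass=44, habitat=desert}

No match, Match, Match

The common property of the 'Match' items is: mass ≥ 22. No 'No match' item has it.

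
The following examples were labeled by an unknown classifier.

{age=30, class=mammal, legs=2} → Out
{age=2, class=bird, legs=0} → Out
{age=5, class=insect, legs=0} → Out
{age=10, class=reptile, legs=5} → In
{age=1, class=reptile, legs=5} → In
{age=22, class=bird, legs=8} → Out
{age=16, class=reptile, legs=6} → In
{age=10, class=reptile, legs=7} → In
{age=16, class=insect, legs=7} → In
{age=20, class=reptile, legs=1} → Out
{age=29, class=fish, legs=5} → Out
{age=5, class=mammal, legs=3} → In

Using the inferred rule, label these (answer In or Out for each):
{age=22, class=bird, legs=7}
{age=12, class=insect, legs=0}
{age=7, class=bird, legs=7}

A rule that fits every label: legs ≥ 1 AND age ≤ 16 — true of each 'In' example, false of each 'Out' one.
{age=22, class=bird, legs=7}: legs = 7, age = 22, does not pass → Out. {age=12, class=insect, legs=0}: legs = 0, age = 12, does not pass → Out. {age=7, class=bird, legs=7}: legs = 7, age = 7, meets the rule → In.

Out, Out, In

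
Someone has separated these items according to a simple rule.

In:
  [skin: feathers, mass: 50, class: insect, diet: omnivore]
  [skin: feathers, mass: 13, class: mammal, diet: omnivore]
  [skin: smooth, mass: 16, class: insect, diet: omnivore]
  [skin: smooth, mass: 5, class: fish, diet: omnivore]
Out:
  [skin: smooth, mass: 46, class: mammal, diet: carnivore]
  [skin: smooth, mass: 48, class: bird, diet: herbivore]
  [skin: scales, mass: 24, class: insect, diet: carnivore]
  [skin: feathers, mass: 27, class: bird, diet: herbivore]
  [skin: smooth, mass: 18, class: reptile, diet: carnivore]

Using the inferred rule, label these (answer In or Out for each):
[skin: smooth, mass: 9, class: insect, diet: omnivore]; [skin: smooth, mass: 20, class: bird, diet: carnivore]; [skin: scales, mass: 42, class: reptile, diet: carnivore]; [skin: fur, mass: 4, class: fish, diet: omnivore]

In, Out, Out, In

Rule: diet is omnivore. This holds for each 'In' example and fails for each 'Out' one.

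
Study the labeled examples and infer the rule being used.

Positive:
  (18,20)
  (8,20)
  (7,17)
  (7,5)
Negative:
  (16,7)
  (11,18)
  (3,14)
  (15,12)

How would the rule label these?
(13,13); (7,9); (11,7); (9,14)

Positive, Positive, Positive, Negative

The classifier is using: sum is even.
(13,13): 13+13 = 26 — checks out, so Positive. (7,9): 7+9 = 16 — checks out, so Positive. (11,7): 11+7 = 18 — checks out, so Positive. (9,14): 9+14 = 23 — doesn't match, so Negative.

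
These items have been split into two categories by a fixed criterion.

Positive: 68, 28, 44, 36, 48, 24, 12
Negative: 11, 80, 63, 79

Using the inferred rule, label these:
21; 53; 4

The classifier is using: even AND at most 68.
21 → 21 is odd, 21 ≤ 68 → Negative.
53 → 53 is odd, 53 ≤ 68 → Negative.
4 → 4 is even, 4 ≤ 68 → Positive.

Negative, Negative, Positive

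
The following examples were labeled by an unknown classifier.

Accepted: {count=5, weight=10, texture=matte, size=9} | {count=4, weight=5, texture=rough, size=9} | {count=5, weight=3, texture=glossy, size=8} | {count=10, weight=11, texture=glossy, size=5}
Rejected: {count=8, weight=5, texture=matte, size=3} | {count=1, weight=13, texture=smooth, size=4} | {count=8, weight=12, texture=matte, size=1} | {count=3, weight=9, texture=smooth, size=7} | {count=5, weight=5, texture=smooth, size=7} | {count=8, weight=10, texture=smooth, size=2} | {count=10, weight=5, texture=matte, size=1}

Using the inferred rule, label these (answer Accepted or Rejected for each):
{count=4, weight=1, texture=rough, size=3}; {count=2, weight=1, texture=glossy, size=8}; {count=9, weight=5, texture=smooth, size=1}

Rejected, Accepted, Rejected

Every 'Accepted' example satisfies: texture is glossy OR size = 9. None of the 'Rejected' examples do.
{count=4, weight=1, texture=rough, size=3} → texture is rough, size = 3 → Rejected.
{count=2, weight=1, texture=glossy, size=8} → texture is glossy, size = 8 → Accepted.
{count=9, weight=5, texture=smooth, size=1} → texture is smooth, size = 1 → Rejected.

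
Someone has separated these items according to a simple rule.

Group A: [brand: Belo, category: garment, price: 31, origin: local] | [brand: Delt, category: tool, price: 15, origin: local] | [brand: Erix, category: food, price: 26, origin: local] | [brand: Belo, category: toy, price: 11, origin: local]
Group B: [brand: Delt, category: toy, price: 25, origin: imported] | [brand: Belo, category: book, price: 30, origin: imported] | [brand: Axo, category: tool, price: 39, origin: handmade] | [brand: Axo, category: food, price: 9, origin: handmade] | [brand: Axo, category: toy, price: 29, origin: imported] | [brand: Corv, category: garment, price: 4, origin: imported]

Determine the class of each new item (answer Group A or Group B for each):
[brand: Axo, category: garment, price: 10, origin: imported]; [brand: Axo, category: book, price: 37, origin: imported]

The pattern is that an item is 'Group A' exactly when: origin is local.
[brand: Axo, category: garment, price: 10, origin: imported]: origin is imported, does not pass → Group B.
[brand: Axo, category: book, price: 37, origin: imported]: origin is imported, does not pass → Group B.

Group B, Group B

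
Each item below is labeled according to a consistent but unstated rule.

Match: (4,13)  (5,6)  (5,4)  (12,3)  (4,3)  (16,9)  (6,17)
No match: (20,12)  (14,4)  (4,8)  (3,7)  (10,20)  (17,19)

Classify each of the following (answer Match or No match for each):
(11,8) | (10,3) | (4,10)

Comparing the two groups points to one rule — sum is odd.
(11,8): 11+8 = 19 — satisfies this, so Match.
(10,3): 10+3 = 13 — satisfies this, so Match.
(4,10): 4+10 = 14 — lacks this property, so No match.

Match, Match, No match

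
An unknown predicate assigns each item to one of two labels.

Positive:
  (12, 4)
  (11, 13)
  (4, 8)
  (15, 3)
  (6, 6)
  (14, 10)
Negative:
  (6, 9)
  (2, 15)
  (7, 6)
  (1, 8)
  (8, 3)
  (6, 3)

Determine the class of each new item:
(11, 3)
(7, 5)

Positive, Positive

Checking candidate rules against both groups, what survives is: sum is even.
(11, 3) — 11+3 = 14, hence Positive. (7, 5) — 7+5 = 12, hence Positive.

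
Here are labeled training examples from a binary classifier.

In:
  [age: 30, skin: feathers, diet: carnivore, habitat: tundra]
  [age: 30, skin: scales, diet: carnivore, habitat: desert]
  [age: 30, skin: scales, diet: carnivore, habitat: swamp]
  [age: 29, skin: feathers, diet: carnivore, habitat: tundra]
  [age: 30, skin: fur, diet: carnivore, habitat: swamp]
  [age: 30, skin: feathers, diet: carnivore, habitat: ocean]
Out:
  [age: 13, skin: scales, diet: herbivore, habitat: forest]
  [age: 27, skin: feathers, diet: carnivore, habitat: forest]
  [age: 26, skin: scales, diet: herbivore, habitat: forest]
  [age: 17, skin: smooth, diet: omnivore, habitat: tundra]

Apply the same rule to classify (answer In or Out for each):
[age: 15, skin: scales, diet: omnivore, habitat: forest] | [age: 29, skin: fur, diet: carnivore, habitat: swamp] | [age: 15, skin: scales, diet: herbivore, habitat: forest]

The rule appears to be: age ≥ 29.
[age: 15, skin: scales, diet: omnivore, habitat: forest] → age = 15 → Out. [age: 29, skin: fur, diet: carnivore, habitat: swamp] → age = 29 → In. [age: 15, skin: scales, diet: herbivore, habitat: forest] → age = 15 → Out.

Out, In, Out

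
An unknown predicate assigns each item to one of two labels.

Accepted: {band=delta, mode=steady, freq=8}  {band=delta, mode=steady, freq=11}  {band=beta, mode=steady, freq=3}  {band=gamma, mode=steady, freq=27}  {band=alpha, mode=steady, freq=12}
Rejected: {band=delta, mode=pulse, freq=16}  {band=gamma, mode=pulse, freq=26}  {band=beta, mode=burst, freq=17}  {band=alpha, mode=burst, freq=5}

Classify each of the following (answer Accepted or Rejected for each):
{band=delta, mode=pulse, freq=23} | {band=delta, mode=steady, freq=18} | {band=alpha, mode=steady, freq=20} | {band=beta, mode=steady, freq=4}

Rejected, Accepted, Accepted, Accepted

Comparing the two groups points to one rule — mode is steady.
{band=delta, mode=pulse, freq=23} → mode is pulse → Rejected. {band=delta, mode=steady, freq=18} → mode is steady → Accepted. {band=alpha, mode=steady, freq=20} → mode is steady → Accepted. {band=beta, mode=steady, freq=4} → mode is steady → Accepted.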